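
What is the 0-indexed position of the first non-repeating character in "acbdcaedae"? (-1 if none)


Input: acbdcaedae
Character frequencies:
  'a': 3
  'b': 1
  'c': 2
  'd': 2
  'e': 2
Scanning left to right for freq == 1:
  Position 0 ('a'): freq=3, skip
  Position 1 ('c'): freq=2, skip
  Position 2 ('b'): unique! => answer = 2

2


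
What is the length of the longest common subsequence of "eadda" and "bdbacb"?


LCS of "eadda" and "bdbacb"
DP table:
           b    d    b    a    c    b
      0    0    0    0    0    0    0
  e   0    0    0    0    0    0    0
  a   0    0    0    0    1    1    1
  d   0    0    1    1    1    1    1
  d   0    0    1    1    1    1    1
  a   0    0    1    1    2    2    2
LCS length = dp[5][6] = 2

2


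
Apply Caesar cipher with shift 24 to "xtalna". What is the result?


Caesar cipher: shift "xtalna" by 24
  'x' (pos 23) + 24 = pos 21 = 'v'
  't' (pos 19) + 24 = pos 17 = 'r'
  'a' (pos 0) + 24 = pos 24 = 'y'
  'l' (pos 11) + 24 = pos 9 = 'j'
  'n' (pos 13) + 24 = pos 11 = 'l'
  'a' (pos 0) + 24 = pos 24 = 'y'
Result: vryjly

vryjly


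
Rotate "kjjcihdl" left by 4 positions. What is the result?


Input: "kjjcihdl", rotate left by 4
First 4 characters: "kjjc"
Remaining characters: "ihdl"
Concatenate remaining + first: "ihdl" + "kjjc" = "ihdlkjjc"

ihdlkjjc


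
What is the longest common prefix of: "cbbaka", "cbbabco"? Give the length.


Words: cbbaka, cbbabco
  Position 0: all 'c' => match
  Position 1: all 'b' => match
  Position 2: all 'b' => match
  Position 3: all 'a' => match
  Position 4: ('k', 'b') => mismatch, stop
LCP = "cbba" (length 4)

4


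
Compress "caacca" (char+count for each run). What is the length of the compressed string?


Input: caacca
Runs:
  'c' x 1 => "c1"
  'a' x 2 => "a2"
  'c' x 2 => "c2"
  'a' x 1 => "a1"
Compressed: "c1a2c2a1"
Compressed length: 8

8


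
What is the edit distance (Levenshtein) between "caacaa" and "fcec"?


Computing edit distance: "caacaa" -> "fcec"
DP table:
           f    c    e    c
      0    1    2    3    4
  c   1    1    1    2    3
  a   2    2    2    2    3
  a   3    3    3    3    3
  c   4    4    3    4    3
  a   5    5    4    4    4
  a   6    6    5    5    5
Edit distance = dp[6][4] = 5

5


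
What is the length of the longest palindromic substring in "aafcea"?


Input: "aafcea"
Checking substrings for palindromes:
  [0:2] "aa" (len 2) => palindrome
Longest palindromic substring: "aa" with length 2

2


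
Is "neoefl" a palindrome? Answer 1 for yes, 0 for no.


Input: neoefl
Reversed: lfeoen
  Compare pos 0 ('n') with pos 5 ('l'): MISMATCH
  Compare pos 1 ('e') with pos 4 ('f'): MISMATCH
  Compare pos 2 ('o') with pos 3 ('e'): MISMATCH
Result: not a palindrome

0


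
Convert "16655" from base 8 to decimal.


Input: "16655" in base 8
Positional expansion:
  Digit '1' (value 1) x 8^4 = 4096
  Digit '6' (value 6) x 8^3 = 3072
  Digit '6' (value 6) x 8^2 = 384
  Digit '5' (value 5) x 8^1 = 40
  Digit '5' (value 5) x 8^0 = 5
Sum = 7597

7597


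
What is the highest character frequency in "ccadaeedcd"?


Input: ccadaeedcd
Character counts:
  'a': 2
  'c': 3
  'd': 3
  'e': 2
Maximum frequency: 3

3


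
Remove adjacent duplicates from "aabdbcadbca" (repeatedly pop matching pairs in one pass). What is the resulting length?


Input: aabdbcadbca
Stack-based adjacent duplicate removal:
  Read 'a': push. Stack: a
  Read 'a': matches stack top 'a' => pop. Stack: (empty)
  Read 'b': push. Stack: b
  Read 'd': push. Stack: bd
  Read 'b': push. Stack: bdb
  Read 'c': push. Stack: bdbc
  Read 'a': push. Stack: bdbca
  Read 'd': push. Stack: bdbcad
  Read 'b': push. Stack: bdbcadb
  Read 'c': push. Stack: bdbcadbc
  Read 'a': push. Stack: bdbcadbca
Final stack: "bdbcadbca" (length 9)

9


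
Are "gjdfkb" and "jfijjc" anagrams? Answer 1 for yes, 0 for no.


Strings: "gjdfkb", "jfijjc"
Sorted first:  bdfgjk
Sorted second: cfijjj
Differ at position 0: 'b' vs 'c' => not anagrams

0


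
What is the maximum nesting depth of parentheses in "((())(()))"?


Input: "((())(()))"
Tracking depth:
  Position 0 '(': depth becomes 1
  Position 1 '(': depth becomes 2
  Position 2 '(': depth becomes 3
  Position 3 ')': depth becomes 2
  Position 4 ')': depth becomes 1
  Position 5 '(': depth becomes 2
  Position 6 '(': depth becomes 3
  Position 7 ')': depth becomes 2
  Position 8 ')': depth becomes 1
  Position 9 ')': depth becomes 0
Maximum depth reached: 3

3


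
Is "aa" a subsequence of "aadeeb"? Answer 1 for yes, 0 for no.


Check if "aa" is a subsequence of "aadeeb"
Greedy scan:
  Position 0 ('a'): matches sub[0] = 'a'
  Position 1 ('a'): matches sub[1] = 'a'
  Position 2 ('d'): no match needed
  Position 3 ('e'): no match needed
  Position 4 ('e'): no match needed
  Position 5 ('b'): no match needed
All 2 characters matched => is a subsequence

1


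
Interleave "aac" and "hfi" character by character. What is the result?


Interleaving "aac" and "hfi":
  Position 0: 'a' from first, 'h' from second => "ah"
  Position 1: 'a' from first, 'f' from second => "af"
  Position 2: 'c' from first, 'i' from second => "ci"
Result: ahafci

ahafci


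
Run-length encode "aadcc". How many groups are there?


Input: aadcc
Scanning for consecutive runs:
  Group 1: 'a' x 2 (positions 0-1)
  Group 2: 'd' x 1 (positions 2-2)
  Group 3: 'c' x 2 (positions 3-4)
Total groups: 3

3


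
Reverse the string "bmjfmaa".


Input: bmjfmaa
Reading characters right to left:
  Position 6: 'a'
  Position 5: 'a'
  Position 4: 'm'
  Position 3: 'f'
  Position 2: 'j'
  Position 1: 'm'
  Position 0: 'b'
Reversed: aamfjmb

aamfjmb


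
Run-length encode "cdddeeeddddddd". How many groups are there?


Input: cdddeeeddddddd
Scanning for consecutive runs:
  Group 1: 'c' x 1 (positions 0-0)
  Group 2: 'd' x 3 (positions 1-3)
  Group 3: 'e' x 3 (positions 4-6)
  Group 4: 'd' x 7 (positions 7-13)
Total groups: 4

4


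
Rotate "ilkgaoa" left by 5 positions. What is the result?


Input: "ilkgaoa", rotate left by 5
First 5 characters: "ilkga"
Remaining characters: "oa"
Concatenate remaining + first: "oa" + "ilkga" = "oailkga"

oailkga


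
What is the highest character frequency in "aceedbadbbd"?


Input: aceedbadbbd
Character counts:
  'a': 2
  'b': 3
  'c': 1
  'd': 3
  'e': 2
Maximum frequency: 3

3


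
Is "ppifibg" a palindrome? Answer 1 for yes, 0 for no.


Input: ppifibg
Reversed: gbifipp
  Compare pos 0 ('p') with pos 6 ('g'): MISMATCH
  Compare pos 1 ('p') with pos 5 ('b'): MISMATCH
  Compare pos 2 ('i') with pos 4 ('i'): match
Result: not a palindrome

0


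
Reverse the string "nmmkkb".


Input: nmmkkb
Reading characters right to left:
  Position 5: 'b'
  Position 4: 'k'
  Position 3: 'k'
  Position 2: 'm'
  Position 1: 'm'
  Position 0: 'n'
Reversed: bkkmmn

bkkmmn


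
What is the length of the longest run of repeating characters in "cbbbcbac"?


Input: "cbbbcbac"
Scanning for longest run:
  Position 1 ('b'): new char, reset run to 1
  Position 2 ('b'): continues run of 'b', length=2
  Position 3 ('b'): continues run of 'b', length=3
  Position 4 ('c'): new char, reset run to 1
  Position 5 ('b'): new char, reset run to 1
  Position 6 ('a'): new char, reset run to 1
  Position 7 ('c'): new char, reset run to 1
Longest run: 'b' with length 3

3


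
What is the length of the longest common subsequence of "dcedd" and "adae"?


LCS of "dcedd" and "adae"
DP table:
           a    d    a    e
      0    0    0    0    0
  d   0    0    1    1    1
  c   0    0    1    1    1
  e   0    0    1    1    2
  d   0    0    1    1    2
  d   0    0    1    1    2
LCS length = dp[5][4] = 2

2


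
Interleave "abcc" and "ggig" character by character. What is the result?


Interleaving "abcc" and "ggig":
  Position 0: 'a' from first, 'g' from second => "ag"
  Position 1: 'b' from first, 'g' from second => "bg"
  Position 2: 'c' from first, 'i' from second => "ci"
  Position 3: 'c' from first, 'g' from second => "cg"
Result: agbgcicg

agbgcicg


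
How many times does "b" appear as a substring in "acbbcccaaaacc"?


Searching for "b" in "acbbcccaaaacc"
Scanning each position:
  Position 0: "a" => no
  Position 1: "c" => no
  Position 2: "b" => MATCH
  Position 3: "b" => MATCH
  Position 4: "c" => no
  Position 5: "c" => no
  Position 6: "c" => no
  Position 7: "a" => no
  Position 8: "a" => no
  Position 9: "a" => no
  Position 10: "a" => no
  Position 11: "c" => no
  Position 12: "c" => no
Total occurrences: 2

2


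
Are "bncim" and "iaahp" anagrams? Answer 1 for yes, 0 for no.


Strings: "bncim", "iaahp"
Sorted first:  bcimn
Sorted second: aahip
Differ at position 0: 'b' vs 'a' => not anagrams

0


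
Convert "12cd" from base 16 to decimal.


Input: "12cd" in base 16
Positional expansion:
  Digit '1' (value 1) x 16^3 = 4096
  Digit '2' (value 2) x 16^2 = 512
  Digit 'c' (value 12) x 16^1 = 192
  Digit 'd' (value 13) x 16^0 = 13
Sum = 4813

4813


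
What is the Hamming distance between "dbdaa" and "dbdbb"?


Comparing "dbdaa" and "dbdbb" position by position:
  Position 0: 'd' vs 'd' => same
  Position 1: 'b' vs 'b' => same
  Position 2: 'd' vs 'd' => same
  Position 3: 'a' vs 'b' => differ
  Position 4: 'a' vs 'b' => differ
Total differences (Hamming distance): 2

2


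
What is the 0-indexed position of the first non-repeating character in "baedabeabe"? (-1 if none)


Input: baedabeabe
Character frequencies:
  'a': 3
  'b': 3
  'd': 1
  'e': 3
Scanning left to right for freq == 1:
  Position 0 ('b'): freq=3, skip
  Position 1 ('a'): freq=3, skip
  Position 2 ('e'): freq=3, skip
  Position 3 ('d'): unique! => answer = 3

3


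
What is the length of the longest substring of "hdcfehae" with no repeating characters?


Input: "hdcfehae"
Sliding window (track last position of each char):
  Position 0 ('h'): window [0,0] length 1 -- new best
  Position 1 ('d'): window [0,1] length 2 -- new best
  Position 2 ('c'): window [0,2] length 3 -- new best
  Position 3 ('f'): window [0,3] length 4 -- new best
  Position 4 ('e'): window [0,4] length 5 -- new best
  Position 5 ('h'): repeat (last at 0), move window start to 1
  Position 5 ('h'): window [1,5] length 5
  Position 6 ('a'): window [1,6] length 6 -- new best
  Position 7 ('e'): repeat (last at 4), move window start to 5
  Position 7 ('e'): window [5,7] length 3
Longest substring with no repeats: "dcfeha" with length 6

6


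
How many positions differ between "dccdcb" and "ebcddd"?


Comparing "dccdcb" and "ebcddd" position by position:
  Position 0: 'd' vs 'e' => DIFFER
  Position 1: 'c' vs 'b' => DIFFER
  Position 2: 'c' vs 'c' => same
  Position 3: 'd' vs 'd' => same
  Position 4: 'c' vs 'd' => DIFFER
  Position 5: 'b' vs 'd' => DIFFER
Positions that differ: 4

4


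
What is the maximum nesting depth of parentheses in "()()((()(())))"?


Input: "()()((()(())))"
Tracking depth:
  Position 0 '(': depth becomes 1
  Position 1 ')': depth becomes 0
  Position 2 '(': depth becomes 1
  Position 3 ')': depth becomes 0
  Position 4 '(': depth becomes 1
  Position 5 '(': depth becomes 2
  Position 6 '(': depth becomes 3
  Position 7 ')': depth becomes 2
  Position 8 '(': depth becomes 3
  Position 9 '(': depth becomes 4
  Position 10 ')': depth becomes 3
  Position 11 ')': depth becomes 2
  Position 12 ')': depth becomes 1
  Position 13 ')': depth becomes 0
Maximum depth reached: 4

4


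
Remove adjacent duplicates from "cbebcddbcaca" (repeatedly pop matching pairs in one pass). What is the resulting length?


Input: cbebcddbcaca
Stack-based adjacent duplicate removal:
  Read 'c': push. Stack: c
  Read 'b': push. Stack: cb
  Read 'e': push. Stack: cbe
  Read 'b': push. Stack: cbeb
  Read 'c': push. Stack: cbebc
  Read 'd': push. Stack: cbebcd
  Read 'd': matches stack top 'd' => pop. Stack: cbebc
  Read 'b': push. Stack: cbebcb
  Read 'c': push. Stack: cbebcbc
  Read 'a': push. Stack: cbebcbca
  Read 'c': push. Stack: cbebcbcac
  Read 'a': push. Stack: cbebcbcaca
Final stack: "cbebcbcaca" (length 10)

10


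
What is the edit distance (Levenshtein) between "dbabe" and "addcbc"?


Computing edit distance: "dbabe" -> "addcbc"
DP table:
           a    d    d    c    b    c
      0    1    2    3    4    5    6
  d   1    1    1    2    3    4    5
  b   2    2    2    2    3    3    4
  a   3    2    3    3    3    4    4
  b   4    3    3    4    4    3    4
  e   5    4    4    4    5    4    4
Edit distance = dp[5][6] = 4

4


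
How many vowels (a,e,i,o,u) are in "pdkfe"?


Input: pdkfe
Checking each character:
  'p' at position 0: consonant
  'd' at position 1: consonant
  'k' at position 2: consonant
  'f' at position 3: consonant
  'e' at position 4: vowel (running total: 1)
Total vowels: 1

1


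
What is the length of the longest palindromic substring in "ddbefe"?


Input: "ddbefe"
Checking substrings for palindromes:
  [3:6] "efe" (len 3) => palindrome
  [0:2] "dd" (len 2) => palindrome
Longest palindromic substring: "efe" with length 3

3


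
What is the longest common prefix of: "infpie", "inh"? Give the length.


Words: infpie, inh
  Position 0: all 'i' => match
  Position 1: all 'n' => match
  Position 2: ('f', 'h') => mismatch, stop
LCP = "in" (length 2)

2


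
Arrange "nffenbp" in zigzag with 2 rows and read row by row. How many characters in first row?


Zigzag "nffenbp" into 2 rows:
Placing characters:
  'n' => row 0
  'f' => row 1
  'f' => row 0
  'e' => row 1
  'n' => row 0
  'b' => row 1
  'p' => row 0
Rows:
  Row 0: "nfnp"
  Row 1: "feb"
First row length: 4

4


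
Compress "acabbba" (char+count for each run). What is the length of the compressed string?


Input: acabbba
Runs:
  'a' x 1 => "a1"
  'c' x 1 => "c1"
  'a' x 1 => "a1"
  'b' x 3 => "b3"
  'a' x 1 => "a1"
Compressed: "a1c1a1b3a1"
Compressed length: 10

10


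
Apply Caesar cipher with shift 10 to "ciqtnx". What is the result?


Caesar cipher: shift "ciqtnx" by 10
  'c' (pos 2) + 10 = pos 12 = 'm'
  'i' (pos 8) + 10 = pos 18 = 's'
  'q' (pos 16) + 10 = pos 0 = 'a'
  't' (pos 19) + 10 = pos 3 = 'd'
  'n' (pos 13) + 10 = pos 23 = 'x'
  'x' (pos 23) + 10 = pos 7 = 'h'
Result: msadxh

msadxh


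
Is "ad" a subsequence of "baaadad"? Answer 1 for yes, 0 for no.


Check if "ad" is a subsequence of "baaadad"
Greedy scan:
  Position 0 ('b'): no match needed
  Position 1 ('a'): matches sub[0] = 'a'
  Position 2 ('a'): no match needed
  Position 3 ('a'): no match needed
  Position 4 ('d'): matches sub[1] = 'd'
  Position 5 ('a'): no match needed
  Position 6 ('d'): no match needed
All 2 characters matched => is a subsequence

1


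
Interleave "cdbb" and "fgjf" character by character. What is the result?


Interleaving "cdbb" and "fgjf":
  Position 0: 'c' from first, 'f' from second => "cf"
  Position 1: 'd' from first, 'g' from second => "dg"
  Position 2: 'b' from first, 'j' from second => "bj"
  Position 3: 'b' from first, 'f' from second => "bf"
Result: cfdgbjbf

cfdgbjbf


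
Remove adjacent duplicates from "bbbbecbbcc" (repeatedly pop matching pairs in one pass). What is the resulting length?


Input: bbbbecbbcc
Stack-based adjacent duplicate removal:
  Read 'b': push. Stack: b
  Read 'b': matches stack top 'b' => pop. Stack: (empty)
  Read 'b': push. Stack: b
  Read 'b': matches stack top 'b' => pop. Stack: (empty)
  Read 'e': push. Stack: e
  Read 'c': push. Stack: ec
  Read 'b': push. Stack: ecb
  Read 'b': matches stack top 'b' => pop. Stack: ec
  Read 'c': matches stack top 'c' => pop. Stack: e
  Read 'c': push. Stack: ec
Final stack: "ec" (length 2)

2


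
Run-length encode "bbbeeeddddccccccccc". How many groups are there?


Input: bbbeeeddddccccccccc
Scanning for consecutive runs:
  Group 1: 'b' x 3 (positions 0-2)
  Group 2: 'e' x 3 (positions 3-5)
  Group 3: 'd' x 4 (positions 6-9)
  Group 4: 'c' x 9 (positions 10-18)
Total groups: 4

4


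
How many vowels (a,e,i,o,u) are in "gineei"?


Input: gineei
Checking each character:
  'g' at position 0: consonant
  'i' at position 1: vowel (running total: 1)
  'n' at position 2: consonant
  'e' at position 3: vowel (running total: 2)
  'e' at position 4: vowel (running total: 3)
  'i' at position 5: vowel (running total: 4)
Total vowels: 4

4


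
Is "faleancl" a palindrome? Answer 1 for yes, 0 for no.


Input: faleancl
Reversed: lcnaelaf
  Compare pos 0 ('f') with pos 7 ('l'): MISMATCH
  Compare pos 1 ('a') with pos 6 ('c'): MISMATCH
  Compare pos 2 ('l') with pos 5 ('n'): MISMATCH
  Compare pos 3 ('e') with pos 4 ('a'): MISMATCH
Result: not a palindrome

0


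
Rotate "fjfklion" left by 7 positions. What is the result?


Input: "fjfklion", rotate left by 7
First 7 characters: "fjfklio"
Remaining characters: "n"
Concatenate remaining + first: "n" + "fjfklio" = "nfjfklio"

nfjfklio


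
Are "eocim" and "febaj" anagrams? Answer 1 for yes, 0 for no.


Strings: "eocim", "febaj"
Sorted first:  ceimo
Sorted second: abefj
Differ at position 0: 'c' vs 'a' => not anagrams

0


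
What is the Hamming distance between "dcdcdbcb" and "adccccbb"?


Comparing "dcdcdbcb" and "adccccbb" position by position:
  Position 0: 'd' vs 'a' => differ
  Position 1: 'c' vs 'd' => differ
  Position 2: 'd' vs 'c' => differ
  Position 3: 'c' vs 'c' => same
  Position 4: 'd' vs 'c' => differ
  Position 5: 'b' vs 'c' => differ
  Position 6: 'c' vs 'b' => differ
  Position 7: 'b' vs 'b' => same
Total differences (Hamming distance): 6

6


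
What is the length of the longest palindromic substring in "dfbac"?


Input: "dfbac"
Checking substrings for palindromes:
  No multi-char palindromic substrings found
Longest palindromic substring: "d" with length 1

1


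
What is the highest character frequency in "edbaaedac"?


Input: edbaaedac
Character counts:
  'a': 3
  'b': 1
  'c': 1
  'd': 2
  'e': 2
Maximum frequency: 3

3


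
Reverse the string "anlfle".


Input: anlfle
Reading characters right to left:
  Position 5: 'e'
  Position 4: 'l'
  Position 3: 'f'
  Position 2: 'l'
  Position 1: 'n'
  Position 0: 'a'
Reversed: elflna

elflna


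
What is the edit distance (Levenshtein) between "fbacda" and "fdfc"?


Computing edit distance: "fbacda" -> "fdfc"
DP table:
           f    d    f    c
      0    1    2    3    4
  f   1    0    1    2    3
  b   2    1    1    2    3
  a   3    2    2    2    3
  c   4    3    3    3    2
  d   5    4    3    4    3
  a   6    5    4    4    4
Edit distance = dp[6][4] = 4

4


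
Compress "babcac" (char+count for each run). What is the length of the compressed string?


Input: babcac
Runs:
  'b' x 1 => "b1"
  'a' x 1 => "a1"
  'b' x 1 => "b1"
  'c' x 1 => "c1"
  'a' x 1 => "a1"
  'c' x 1 => "c1"
Compressed: "b1a1b1c1a1c1"
Compressed length: 12

12


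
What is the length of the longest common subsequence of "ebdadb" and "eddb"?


LCS of "ebdadb" and "eddb"
DP table:
           e    d    d    b
      0    0    0    0    0
  e   0    1    1    1    1
  b   0    1    1    1    2
  d   0    1    2    2    2
  a   0    1    2    2    2
  d   0    1    2    3    3
  b   0    1    2    3    4
LCS length = dp[6][4] = 4

4


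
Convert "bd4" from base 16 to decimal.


Input: "bd4" in base 16
Positional expansion:
  Digit 'b' (value 11) x 16^2 = 2816
  Digit 'd' (value 13) x 16^1 = 208
  Digit '4' (value 4) x 16^0 = 4
Sum = 3028

3028


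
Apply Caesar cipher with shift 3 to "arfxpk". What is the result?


Caesar cipher: shift "arfxpk" by 3
  'a' (pos 0) + 3 = pos 3 = 'd'
  'r' (pos 17) + 3 = pos 20 = 'u'
  'f' (pos 5) + 3 = pos 8 = 'i'
  'x' (pos 23) + 3 = pos 0 = 'a'
  'p' (pos 15) + 3 = pos 18 = 's'
  'k' (pos 10) + 3 = pos 13 = 'n'
Result: duiasn

duiasn


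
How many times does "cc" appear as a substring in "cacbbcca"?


Searching for "cc" in "cacbbcca"
Scanning each position:
  Position 0: "ca" => no
  Position 1: "ac" => no
  Position 2: "cb" => no
  Position 3: "bb" => no
  Position 4: "bc" => no
  Position 5: "cc" => MATCH
  Position 6: "ca" => no
Total occurrences: 1

1


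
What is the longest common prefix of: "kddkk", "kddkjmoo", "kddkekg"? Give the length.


Words: kddkk, kddkjmoo, kddkekg
  Position 0: all 'k' => match
  Position 1: all 'd' => match
  Position 2: all 'd' => match
  Position 3: all 'k' => match
  Position 4: ('k', 'j', 'e') => mismatch, stop
LCP = "kddk" (length 4)

4


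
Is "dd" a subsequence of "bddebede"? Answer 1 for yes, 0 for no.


Check if "dd" is a subsequence of "bddebede"
Greedy scan:
  Position 0 ('b'): no match needed
  Position 1 ('d'): matches sub[0] = 'd'
  Position 2 ('d'): matches sub[1] = 'd'
  Position 3 ('e'): no match needed
  Position 4 ('b'): no match needed
  Position 5 ('e'): no match needed
  Position 6 ('d'): no match needed
  Position 7 ('e'): no match needed
All 2 characters matched => is a subsequence

1


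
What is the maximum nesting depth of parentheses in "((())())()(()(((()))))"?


Input: "((())())()(()(((()))))"
Tracking depth:
  Position 0 '(': depth becomes 1
  Position 1 '(': depth becomes 2
  Position 2 '(': depth becomes 3
  Position 3 ')': depth becomes 2
  Position 4 ')': depth becomes 1
  Position 5 '(': depth becomes 2
  Position 6 ')': depth becomes 1
  Position 7 ')': depth becomes 0
  Position 8 '(': depth becomes 1
  Position 9 ')': depth becomes 0
  Position 10 '(': depth becomes 1
  Position 11 '(': depth becomes 2
  Position 12 ')': depth becomes 1
  Position 13 '(': depth becomes 2
  Position 14 '(': depth becomes 3
  Position 15 '(': depth becomes 4
  Position 16 '(': depth becomes 5
  Position 17 ')': depth becomes 4
  Position 18 ')': depth becomes 3
  Position 19 ')': depth becomes 2
  Position 20 ')': depth becomes 1
  Position 21 ')': depth becomes 0
Maximum depth reached: 5

5


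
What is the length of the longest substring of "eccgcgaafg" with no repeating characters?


Input: "eccgcgaafg"
Sliding window (track last position of each char):
  Position 0 ('e'): window [0,0] length 1 -- new best
  Position 1 ('c'): window [0,1] length 2 -- new best
  Position 2 ('c'): repeat (last at 1), move window start to 2
  Position 2 ('c'): window [2,2] length 1
  Position 3 ('g'): window [2,3] length 2
  Position 4 ('c'): repeat (last at 2), move window start to 3
  Position 4 ('c'): window [3,4] length 2
  Position 5 ('g'): repeat (last at 3), move window start to 4
  Position 5 ('g'): window [4,5] length 2
  Position 6 ('a'): window [4,6] length 3 -- new best
  Position 7 ('a'): repeat (last at 6), move window start to 7
  Position 7 ('a'): window [7,7] length 1
  Position 8 ('f'): window [7,8] length 2
  Position 9 ('g'): window [7,9] length 3
Longest substring with no repeats: "cga" with length 3

3


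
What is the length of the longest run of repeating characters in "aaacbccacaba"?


Input: "aaacbccacaba"
Scanning for longest run:
  Position 1 ('a'): continues run of 'a', length=2
  Position 2 ('a'): continues run of 'a', length=3
  Position 3 ('c'): new char, reset run to 1
  Position 4 ('b'): new char, reset run to 1
  Position 5 ('c'): new char, reset run to 1
  Position 6 ('c'): continues run of 'c', length=2
  Position 7 ('a'): new char, reset run to 1
  Position 8 ('c'): new char, reset run to 1
  Position 9 ('a'): new char, reset run to 1
  Position 10 ('b'): new char, reset run to 1
  Position 11 ('a'): new char, reset run to 1
Longest run: 'a' with length 3

3


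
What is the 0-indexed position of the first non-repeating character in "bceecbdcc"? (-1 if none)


Input: bceecbdcc
Character frequencies:
  'b': 2
  'c': 4
  'd': 1
  'e': 2
Scanning left to right for freq == 1:
  Position 0 ('b'): freq=2, skip
  Position 1 ('c'): freq=4, skip
  Position 2 ('e'): freq=2, skip
  Position 3 ('e'): freq=2, skip
  Position 4 ('c'): freq=4, skip
  Position 5 ('b'): freq=2, skip
  Position 6 ('d'): unique! => answer = 6

6


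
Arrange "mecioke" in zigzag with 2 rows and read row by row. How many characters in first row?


Zigzag "mecioke" into 2 rows:
Placing characters:
  'm' => row 0
  'e' => row 1
  'c' => row 0
  'i' => row 1
  'o' => row 0
  'k' => row 1
  'e' => row 0
Rows:
  Row 0: "mcoe"
  Row 1: "eik"
First row length: 4

4


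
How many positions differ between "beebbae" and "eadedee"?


Comparing "beebbae" and "eadedee" position by position:
  Position 0: 'b' vs 'e' => DIFFER
  Position 1: 'e' vs 'a' => DIFFER
  Position 2: 'e' vs 'd' => DIFFER
  Position 3: 'b' vs 'e' => DIFFER
  Position 4: 'b' vs 'd' => DIFFER
  Position 5: 'a' vs 'e' => DIFFER
  Position 6: 'e' vs 'e' => same
Positions that differ: 6

6


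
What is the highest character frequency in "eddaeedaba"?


Input: eddaeedaba
Character counts:
  'a': 3
  'b': 1
  'd': 3
  'e': 3
Maximum frequency: 3

3


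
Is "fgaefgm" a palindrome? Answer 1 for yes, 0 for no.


Input: fgaefgm
Reversed: mgfeagf
  Compare pos 0 ('f') with pos 6 ('m'): MISMATCH
  Compare pos 1 ('g') with pos 5 ('g'): match
  Compare pos 2 ('a') with pos 4 ('f'): MISMATCH
Result: not a palindrome

0


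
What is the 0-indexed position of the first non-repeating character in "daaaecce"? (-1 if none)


Input: daaaecce
Character frequencies:
  'a': 3
  'c': 2
  'd': 1
  'e': 2
Scanning left to right for freq == 1:
  Position 0 ('d'): unique! => answer = 0

0


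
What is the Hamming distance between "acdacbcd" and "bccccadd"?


Comparing "acdacbcd" and "bccccadd" position by position:
  Position 0: 'a' vs 'b' => differ
  Position 1: 'c' vs 'c' => same
  Position 2: 'd' vs 'c' => differ
  Position 3: 'a' vs 'c' => differ
  Position 4: 'c' vs 'c' => same
  Position 5: 'b' vs 'a' => differ
  Position 6: 'c' vs 'd' => differ
  Position 7: 'd' vs 'd' => same
Total differences (Hamming distance): 5

5


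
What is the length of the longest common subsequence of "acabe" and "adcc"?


LCS of "acabe" and "adcc"
DP table:
           a    d    c    c
      0    0    0    0    0
  a   0    1    1    1    1
  c   0    1    1    2    2
  a   0    1    1    2    2
  b   0    1    1    2    2
  e   0    1    1    2    2
LCS length = dp[5][4] = 2

2


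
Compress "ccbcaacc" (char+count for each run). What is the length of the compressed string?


Input: ccbcaacc
Runs:
  'c' x 2 => "c2"
  'b' x 1 => "b1"
  'c' x 1 => "c1"
  'a' x 2 => "a2"
  'c' x 2 => "c2"
Compressed: "c2b1c1a2c2"
Compressed length: 10

10


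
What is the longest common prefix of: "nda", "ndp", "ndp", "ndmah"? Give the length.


Words: nda, ndp, ndp, ndmah
  Position 0: all 'n' => match
  Position 1: all 'd' => match
  Position 2: ('a', 'p', 'p', 'm') => mismatch, stop
LCP = "nd" (length 2)

2


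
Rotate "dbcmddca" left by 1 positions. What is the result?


Input: "dbcmddca", rotate left by 1
First 1 characters: "d"
Remaining characters: "bcmddca"
Concatenate remaining + first: "bcmddca" + "d" = "bcmddcad"

bcmddcad


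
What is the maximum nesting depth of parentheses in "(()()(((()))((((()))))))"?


Input: "(()()(((()))((((()))))))"
Tracking depth:
  Position 0 '(': depth becomes 1
  Position 1 '(': depth becomes 2
  Position 2 ')': depth becomes 1
  Position 3 '(': depth becomes 2
  Position 4 ')': depth becomes 1
  Position 5 '(': depth becomes 2
  Position 6 '(': depth becomes 3
  Position 7 '(': depth becomes 4
  Position 8 '(': depth becomes 5
  Position 9 ')': depth becomes 4
  Position 10 ')': depth becomes 3
  Position 11 ')': depth becomes 2
  Position 12 '(': depth becomes 3
  Position 13 '(': depth becomes 4
  Position 14 '(': depth becomes 5
  Position 15 '(': depth becomes 6
  Position 16 '(': depth becomes 7
  Position 17 ')': depth becomes 6
  Position 18 ')': depth becomes 5
  Position 19 ')': depth becomes 4
  Position 20 ')': depth becomes 3
  Position 21 ')': depth becomes 2
  Position 22 ')': depth becomes 1
  Position 23 ')': depth becomes 0
Maximum depth reached: 7

7


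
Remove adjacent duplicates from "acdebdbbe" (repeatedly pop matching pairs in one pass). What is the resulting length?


Input: acdebdbbe
Stack-based adjacent duplicate removal:
  Read 'a': push. Stack: a
  Read 'c': push. Stack: ac
  Read 'd': push. Stack: acd
  Read 'e': push. Stack: acde
  Read 'b': push. Stack: acdeb
  Read 'd': push. Stack: acdebd
  Read 'b': push. Stack: acdebdb
  Read 'b': matches stack top 'b' => pop. Stack: acdebd
  Read 'e': push. Stack: acdebde
Final stack: "acdebde" (length 7)

7


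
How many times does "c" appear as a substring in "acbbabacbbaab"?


Searching for "c" in "acbbabacbbaab"
Scanning each position:
  Position 0: "a" => no
  Position 1: "c" => MATCH
  Position 2: "b" => no
  Position 3: "b" => no
  Position 4: "a" => no
  Position 5: "b" => no
  Position 6: "a" => no
  Position 7: "c" => MATCH
  Position 8: "b" => no
  Position 9: "b" => no
  Position 10: "a" => no
  Position 11: "a" => no
  Position 12: "b" => no
Total occurrences: 2

2


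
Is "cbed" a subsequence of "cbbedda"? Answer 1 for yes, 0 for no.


Check if "cbed" is a subsequence of "cbbedda"
Greedy scan:
  Position 0 ('c'): matches sub[0] = 'c'
  Position 1 ('b'): matches sub[1] = 'b'
  Position 2 ('b'): no match needed
  Position 3 ('e'): matches sub[2] = 'e'
  Position 4 ('d'): matches sub[3] = 'd'
  Position 5 ('d'): no match needed
  Position 6 ('a'): no match needed
All 4 characters matched => is a subsequence

1


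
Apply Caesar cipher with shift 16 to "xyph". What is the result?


Caesar cipher: shift "xyph" by 16
  'x' (pos 23) + 16 = pos 13 = 'n'
  'y' (pos 24) + 16 = pos 14 = 'o'
  'p' (pos 15) + 16 = pos 5 = 'f'
  'h' (pos 7) + 16 = pos 23 = 'x'
Result: nofx

nofx


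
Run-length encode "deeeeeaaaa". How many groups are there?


Input: deeeeeaaaa
Scanning for consecutive runs:
  Group 1: 'd' x 1 (positions 0-0)
  Group 2: 'e' x 5 (positions 1-5)
  Group 3: 'a' x 4 (positions 6-9)
Total groups: 3

3


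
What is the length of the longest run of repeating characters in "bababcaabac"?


Input: "bababcaabac"
Scanning for longest run:
  Position 1 ('a'): new char, reset run to 1
  Position 2 ('b'): new char, reset run to 1
  Position 3 ('a'): new char, reset run to 1
  Position 4 ('b'): new char, reset run to 1
  Position 5 ('c'): new char, reset run to 1
  Position 6 ('a'): new char, reset run to 1
  Position 7 ('a'): continues run of 'a', length=2
  Position 8 ('b'): new char, reset run to 1
  Position 9 ('a'): new char, reset run to 1
  Position 10 ('c'): new char, reset run to 1
Longest run: 'a' with length 2

2


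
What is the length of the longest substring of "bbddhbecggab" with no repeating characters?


Input: "bbddhbecggab"
Sliding window (track last position of each char):
  Position 0 ('b'): window [0,0] length 1 -- new best
  Position 1 ('b'): repeat (last at 0), move window start to 1
  Position 1 ('b'): window [1,1] length 1
  Position 2 ('d'): window [1,2] length 2 -- new best
  Position 3 ('d'): repeat (last at 2), move window start to 3
  Position 3 ('d'): window [3,3] length 1
  Position 4 ('h'): window [3,4] length 2
  Position 5 ('b'): window [3,5] length 3 -- new best
  Position 6 ('e'): window [3,6] length 4 -- new best
  Position 7 ('c'): window [3,7] length 5 -- new best
  Position 8 ('g'): window [3,8] length 6 -- new best
  Position 9 ('g'): repeat (last at 8), move window start to 9
  Position 9 ('g'): window [9,9] length 1
  Position 10 ('a'): window [9,10] length 2
  Position 11 ('b'): window [9,11] length 3
Longest substring with no repeats: "dhbecg" with length 6

6


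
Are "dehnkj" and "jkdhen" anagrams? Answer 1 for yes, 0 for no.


Strings: "dehnkj", "jkdhen"
Sorted first:  dehjkn
Sorted second: dehjkn
Sorted forms match => anagrams

1


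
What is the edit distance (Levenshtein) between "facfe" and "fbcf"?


Computing edit distance: "facfe" -> "fbcf"
DP table:
           f    b    c    f
      0    1    2    3    4
  f   1    0    1    2    3
  a   2    1    1    2    3
  c   3    2    2    1    2
  f   4    3    3    2    1
  e   5    4    4    3    2
Edit distance = dp[5][4] = 2

2


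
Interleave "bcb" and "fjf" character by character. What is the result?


Interleaving "bcb" and "fjf":
  Position 0: 'b' from first, 'f' from second => "bf"
  Position 1: 'c' from first, 'j' from second => "cj"
  Position 2: 'b' from first, 'f' from second => "bf"
Result: bfcjbf

bfcjbf


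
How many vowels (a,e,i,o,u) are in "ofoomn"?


Input: ofoomn
Checking each character:
  'o' at position 0: vowel (running total: 1)
  'f' at position 1: consonant
  'o' at position 2: vowel (running total: 2)
  'o' at position 3: vowel (running total: 3)
  'm' at position 4: consonant
  'n' at position 5: consonant
Total vowels: 3

3


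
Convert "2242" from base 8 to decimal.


Input: "2242" in base 8
Positional expansion:
  Digit '2' (value 2) x 8^3 = 1024
  Digit '2' (value 2) x 8^2 = 128
  Digit '4' (value 4) x 8^1 = 32
  Digit '2' (value 2) x 8^0 = 2
Sum = 1186

1186


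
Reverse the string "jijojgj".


Input: jijojgj
Reading characters right to left:
  Position 6: 'j'
  Position 5: 'g'
  Position 4: 'j'
  Position 3: 'o'
  Position 2: 'j'
  Position 1: 'i'
  Position 0: 'j'
Reversed: jgjojij

jgjojij


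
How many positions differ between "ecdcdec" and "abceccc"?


Comparing "ecdcdec" and "abceccc" position by position:
  Position 0: 'e' vs 'a' => DIFFER
  Position 1: 'c' vs 'b' => DIFFER
  Position 2: 'd' vs 'c' => DIFFER
  Position 3: 'c' vs 'e' => DIFFER
  Position 4: 'd' vs 'c' => DIFFER
  Position 5: 'e' vs 'c' => DIFFER
  Position 6: 'c' vs 'c' => same
Positions that differ: 6

6


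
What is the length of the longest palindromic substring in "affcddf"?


Input: "affcddf"
Checking substrings for palindromes:
  [1:3] "ff" (len 2) => palindrome
  [4:6] "dd" (len 2) => palindrome
Longest palindromic substring: "ff" with length 2

2


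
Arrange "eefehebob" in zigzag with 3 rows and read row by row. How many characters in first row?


Zigzag "eefehebob" into 3 rows:
Placing characters:
  'e' => row 0
  'e' => row 1
  'f' => row 2
  'e' => row 1
  'h' => row 0
  'e' => row 1
  'b' => row 2
  'o' => row 1
  'b' => row 0
Rows:
  Row 0: "ehb"
  Row 1: "eeeo"
  Row 2: "fb"
First row length: 3

3


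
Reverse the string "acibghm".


Input: acibghm
Reading characters right to left:
  Position 6: 'm'
  Position 5: 'h'
  Position 4: 'g'
  Position 3: 'b'
  Position 2: 'i'
  Position 1: 'c'
  Position 0: 'a'
Reversed: mhgbica

mhgbica


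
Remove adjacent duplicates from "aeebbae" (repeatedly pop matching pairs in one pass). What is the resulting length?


Input: aeebbae
Stack-based adjacent duplicate removal:
  Read 'a': push. Stack: a
  Read 'e': push. Stack: ae
  Read 'e': matches stack top 'e' => pop. Stack: a
  Read 'b': push. Stack: ab
  Read 'b': matches stack top 'b' => pop. Stack: a
  Read 'a': matches stack top 'a' => pop. Stack: (empty)
  Read 'e': push. Stack: e
Final stack: "e" (length 1)

1


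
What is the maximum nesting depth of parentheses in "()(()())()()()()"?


Input: "()(()())()()()()"
Tracking depth:
  Position 0 '(': depth becomes 1
  Position 1 ')': depth becomes 0
  Position 2 '(': depth becomes 1
  Position 3 '(': depth becomes 2
  Position 4 ')': depth becomes 1
  Position 5 '(': depth becomes 2
  Position 6 ')': depth becomes 1
  Position 7 ')': depth becomes 0
  Position 8 '(': depth becomes 1
  Position 9 ')': depth becomes 0
  Position 10 '(': depth becomes 1
  Position 11 ')': depth becomes 0
  Position 12 '(': depth becomes 1
  Position 13 ')': depth becomes 0
  Position 14 '(': depth becomes 1
  Position 15 ')': depth becomes 0
Maximum depth reached: 2

2


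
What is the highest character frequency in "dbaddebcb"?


Input: dbaddebcb
Character counts:
  'a': 1
  'b': 3
  'c': 1
  'd': 3
  'e': 1
Maximum frequency: 3

3


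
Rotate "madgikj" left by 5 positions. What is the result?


Input: "madgikj", rotate left by 5
First 5 characters: "madgi"
Remaining characters: "kj"
Concatenate remaining + first: "kj" + "madgi" = "kjmadgi"

kjmadgi


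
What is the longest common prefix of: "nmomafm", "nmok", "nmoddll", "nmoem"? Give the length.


Words: nmomafm, nmok, nmoddll, nmoem
  Position 0: all 'n' => match
  Position 1: all 'm' => match
  Position 2: all 'o' => match
  Position 3: ('m', 'k', 'd', 'e') => mismatch, stop
LCP = "nmo" (length 3)

3


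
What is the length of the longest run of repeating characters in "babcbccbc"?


Input: "babcbccbc"
Scanning for longest run:
  Position 1 ('a'): new char, reset run to 1
  Position 2 ('b'): new char, reset run to 1
  Position 3 ('c'): new char, reset run to 1
  Position 4 ('b'): new char, reset run to 1
  Position 5 ('c'): new char, reset run to 1
  Position 6 ('c'): continues run of 'c', length=2
  Position 7 ('b'): new char, reset run to 1
  Position 8 ('c'): new char, reset run to 1
Longest run: 'c' with length 2

2


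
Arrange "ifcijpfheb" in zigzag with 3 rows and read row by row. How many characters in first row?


Zigzag "ifcijpfheb" into 3 rows:
Placing characters:
  'i' => row 0
  'f' => row 1
  'c' => row 2
  'i' => row 1
  'j' => row 0
  'p' => row 1
  'f' => row 2
  'h' => row 1
  'e' => row 0
  'b' => row 1
Rows:
  Row 0: "ije"
  Row 1: "fiphb"
  Row 2: "cf"
First row length: 3

3


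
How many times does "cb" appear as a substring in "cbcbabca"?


Searching for "cb" in "cbcbabca"
Scanning each position:
  Position 0: "cb" => MATCH
  Position 1: "bc" => no
  Position 2: "cb" => MATCH
  Position 3: "ba" => no
  Position 4: "ab" => no
  Position 5: "bc" => no
  Position 6: "ca" => no
Total occurrences: 2

2


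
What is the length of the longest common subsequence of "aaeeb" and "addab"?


LCS of "aaeeb" and "addab"
DP table:
           a    d    d    a    b
      0    0    0    0    0    0
  a   0    1    1    1    1    1
  a   0    1    1    1    2    2
  e   0    1    1    1    2    2
  e   0    1    1    1    2    2
  b   0    1    1    1    2    3
LCS length = dp[5][5] = 3

3


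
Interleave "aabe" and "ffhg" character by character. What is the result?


Interleaving "aabe" and "ffhg":
  Position 0: 'a' from first, 'f' from second => "af"
  Position 1: 'a' from first, 'f' from second => "af"
  Position 2: 'b' from first, 'h' from second => "bh"
  Position 3: 'e' from first, 'g' from second => "eg"
Result: afafbheg

afafbheg


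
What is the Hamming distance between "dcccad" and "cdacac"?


Comparing "dcccad" and "cdacac" position by position:
  Position 0: 'd' vs 'c' => differ
  Position 1: 'c' vs 'd' => differ
  Position 2: 'c' vs 'a' => differ
  Position 3: 'c' vs 'c' => same
  Position 4: 'a' vs 'a' => same
  Position 5: 'd' vs 'c' => differ
Total differences (Hamming distance): 4

4


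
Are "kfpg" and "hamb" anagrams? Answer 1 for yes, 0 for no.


Strings: "kfpg", "hamb"
Sorted first:  fgkp
Sorted second: abhm
Differ at position 0: 'f' vs 'a' => not anagrams

0


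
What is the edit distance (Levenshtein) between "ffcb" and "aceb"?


Computing edit distance: "ffcb" -> "aceb"
DP table:
           a    c    e    b
      0    1    2    3    4
  f   1    1    2    3    4
  f   2    2    2    3    4
  c   3    3    2    3    4
  b   4    4    3    3    3
Edit distance = dp[4][4] = 3

3


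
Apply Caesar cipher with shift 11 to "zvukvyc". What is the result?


Caesar cipher: shift "zvukvyc" by 11
  'z' (pos 25) + 11 = pos 10 = 'k'
  'v' (pos 21) + 11 = pos 6 = 'g'
  'u' (pos 20) + 11 = pos 5 = 'f'
  'k' (pos 10) + 11 = pos 21 = 'v'
  'v' (pos 21) + 11 = pos 6 = 'g'
  'y' (pos 24) + 11 = pos 9 = 'j'
  'c' (pos 2) + 11 = pos 13 = 'n'
Result: kgfvgjn

kgfvgjn


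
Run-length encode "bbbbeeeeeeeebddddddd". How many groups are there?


Input: bbbbeeeeeeeebddddddd
Scanning for consecutive runs:
  Group 1: 'b' x 4 (positions 0-3)
  Group 2: 'e' x 8 (positions 4-11)
  Group 3: 'b' x 1 (positions 12-12)
  Group 4: 'd' x 7 (positions 13-19)
Total groups: 4

4


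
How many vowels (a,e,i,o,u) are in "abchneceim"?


Input: abchneceim
Checking each character:
  'a' at position 0: vowel (running total: 1)
  'b' at position 1: consonant
  'c' at position 2: consonant
  'h' at position 3: consonant
  'n' at position 4: consonant
  'e' at position 5: vowel (running total: 2)
  'c' at position 6: consonant
  'e' at position 7: vowel (running total: 3)
  'i' at position 8: vowel (running total: 4)
  'm' at position 9: consonant
Total vowels: 4

4
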